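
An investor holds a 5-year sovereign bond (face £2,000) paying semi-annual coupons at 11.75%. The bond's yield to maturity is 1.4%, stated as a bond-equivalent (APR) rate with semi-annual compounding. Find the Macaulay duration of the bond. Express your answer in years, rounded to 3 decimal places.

4.140 years

Periodic yield y = 0.007. Discount each cash flow and weight by its period:
  t   CF        PV=CF/(1+0.007)^t    t·PV
  1       117.50       116.6832       116.6832
  2       117.50       115.8721       231.7442
  3       117.50       115.0666       345.1999
  4       117.50       114.2668       457.0671
  5       117.50       113.4725       567.3624
  6       117.50       112.6837       676.1021
  7       117.50       111.9004       783.3027
  8       117.50       111.1225       888.9802
  9       117.50       110.3501       993.1507
  10    2,117.50     1,974.8254    19,748.2544
  Σ                  2,996.2433    24,807.8469
Price P = Σ PV = 2,996.2433.
Macaulay duration = Σ(t·PV) / P = 24,807.8469 / 2,996.2433 = 8.27965 half-year periods.
In years: 8.27965 / 2 = 4.13983 years.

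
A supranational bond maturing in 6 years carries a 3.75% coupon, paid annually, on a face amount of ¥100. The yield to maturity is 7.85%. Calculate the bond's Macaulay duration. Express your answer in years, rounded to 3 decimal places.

Periodic yield y = 0.0785. Discount each cash flow and weight by its year:
  t   CF        PV=CF/(1+0.0785)^t    t·PV
  1         3.75         3.4771         3.4771
  2         3.75         3.2240         6.4479
  3         3.75         2.9893         8.9679
  4         3.75         2.7717        11.0869
  5         3.75         2.5700        12.8499
  6       103.75        65.9276       395.5655
  Σ                     80.9596       438.3953
Price P = Σ PV = 80.9596.
Macaulay duration = Σ(t·PV) / P = 438.3953 / 80.9596 = 5.41499 years.

5.415 years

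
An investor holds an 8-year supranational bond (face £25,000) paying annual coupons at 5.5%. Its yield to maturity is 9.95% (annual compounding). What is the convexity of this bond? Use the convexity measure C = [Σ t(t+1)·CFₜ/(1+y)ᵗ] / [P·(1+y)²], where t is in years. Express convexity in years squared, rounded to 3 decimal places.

With y = 0.0995:
  t   CF        PV=CF/(1+0.0995)^t    t·PV        t(t+1)·PV
  1     1,375.00     1,250.5684     1,250.5684       2,501.1369
  2     1,375.00     1,137.3974     2,274.7948       6,824.3844
  3     1,375.00     1,034.4678     3,103.4035      12,413.6142
  4     1,375.00       940.8530     3,763.4119      18,817.0595
  5     1,375.00       855.7098     4,278.5492      25,671.2954
  6     1,375.00       778.2718     4,669.6308      32,687.4157
  7     1,375.00       707.8416     4,954.8910      39,639.1277
  8    26,375.00    12,348.9661    98,791.7289     889,125.5598
  Σ                 19,054.0760   123,086.9786   1,027,679.5937
P = 19,054.0760.
Convexity = Σ t(t+1)·PV / [P·(1+y)²] = 1,027,679.5937 / (19,054.0760 × 1.208900) = 44.61484.

44.615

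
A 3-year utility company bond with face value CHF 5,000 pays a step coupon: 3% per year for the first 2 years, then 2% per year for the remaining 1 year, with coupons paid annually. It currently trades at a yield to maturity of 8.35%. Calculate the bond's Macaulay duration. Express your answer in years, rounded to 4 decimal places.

Periodic yield y = 0.0835. Discount each cash flow and weight by its year:
  t   CF        PV=CF/(1+0.0835)^t    t·PV
  1       150.00       138.4402       138.4402
  2       150.00       127.7713       255.5427
  3     5,100.00     4,009.4373    12,028.3120
  Σ                  4,275.6489    12,422.2949
Price P = Σ PV = 4,275.6489.
Macaulay duration = Σ(t·PV) / P = 12,422.2949 / 4,275.6489 = 2.90536 years.

2.9054 years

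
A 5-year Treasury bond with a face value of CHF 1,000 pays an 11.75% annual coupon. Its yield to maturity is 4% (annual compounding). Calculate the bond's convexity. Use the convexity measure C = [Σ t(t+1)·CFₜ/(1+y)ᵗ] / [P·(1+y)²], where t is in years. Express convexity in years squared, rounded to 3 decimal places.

21.787

With y = 0.04:
  t   CF        PV=CF/(1+0.04)^t    t·PV        t(t+1)·PV
  1       117.50       112.9808       112.9808         225.9615
  2       117.50       108.6354       217.2707         651.8121
  3       117.50       104.4571       313.3712       1,253.4849
  4       117.50       100.4395       401.7580       2,008.7898
  5     1,117.50       918.5035     4,592.5177      27,555.1063
  Σ                  1,345.0162     5,637.8984      31,695.1546
P = 1,345.0162.
Convexity = Σ t(t+1)·PV / [P·(1+y)²] = 31,695.1546 / (1,345.0162 × 1.081600) = 21.78706.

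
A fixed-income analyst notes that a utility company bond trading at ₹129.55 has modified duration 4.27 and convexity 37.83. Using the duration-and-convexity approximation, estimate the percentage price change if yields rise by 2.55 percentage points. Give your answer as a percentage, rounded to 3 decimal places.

-9.659%

Duration effect: -D_mod·Δy = -4.27 × (+0.0255) = -0.108885
Convexity effect: ½·C·(Δy)² = 0.5 × 37.83 × (0.0255)² = +0.01229947875
ΔP/P ≈ -0.108885 + 0.01229947875 = -0.09658552125
= -9.658552125%.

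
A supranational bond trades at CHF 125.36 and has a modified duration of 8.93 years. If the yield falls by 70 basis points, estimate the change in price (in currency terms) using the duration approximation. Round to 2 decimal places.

+CHF 7.84

Duration approximation: ΔP/P ≈ -D_mod · Δy = -8.93 × (-0.007) = +0.062510.
ΔP ≈ 125.36 × (+0.062510) = +7.8362536.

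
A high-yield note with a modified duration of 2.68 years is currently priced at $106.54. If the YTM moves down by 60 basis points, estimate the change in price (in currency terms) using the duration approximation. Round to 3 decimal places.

+$1.713

Duration approximation: ΔP/P ≈ -D_mod · Δy = -2.68 × (-0.006) = +0.016080.
ΔP ≈ 106.54 × (+0.016080) = +1.7131632.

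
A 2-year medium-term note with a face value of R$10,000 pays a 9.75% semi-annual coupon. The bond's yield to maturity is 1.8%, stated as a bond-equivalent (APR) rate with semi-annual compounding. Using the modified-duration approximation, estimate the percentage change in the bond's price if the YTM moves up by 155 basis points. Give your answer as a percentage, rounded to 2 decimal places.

-2.88%

Periodic yield y = 0.009. Modified duration first:
  t   CF        PV=CF/(1+0.009)^t    t·PV
  1       487.50       483.1516       483.1516
  2       487.50       478.8421       957.6841
  3       487.50       474.5709     1,423.7128
  4    10,487.50    10,118.2943    40,473.1774
  Σ                 11,554.8590    43,337.7259
P = 11,554.8590; D_Mac = 3.75061 half-year periods = 1.87530 yrs; D_mod = 1.87530/(1+0.009) = 1.85858 yrs.
ΔP/P ≈ -D_mod · Δy = -1.85858 × (+0.0155) = -0.028808 = -2.8808%.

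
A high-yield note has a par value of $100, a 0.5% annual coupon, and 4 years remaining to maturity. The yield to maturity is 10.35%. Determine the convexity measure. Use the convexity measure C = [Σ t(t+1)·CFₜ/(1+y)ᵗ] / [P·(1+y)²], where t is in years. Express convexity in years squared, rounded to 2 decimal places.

16.22

With y = 0.1035:
  t   CF        PV=CF/(1+0.1035)^t    t·PV        t(t+1)·PV
  1         0.50         0.4531         0.4531           0.9062
  2         0.50         0.4106         0.8212           2.4636
  3         0.50         0.3721         1.1163           4.4651
  4       100.50        67.7761       271.1045       1,355.5224
  Σ                     69.0119       273.4951       1,363.3574
P = 69.0119.
Convexity = Σ t(t+1)·PV / [P·(1+y)²] = 1,363.3574 / (69.0119 × 1.217712) = 16.22336.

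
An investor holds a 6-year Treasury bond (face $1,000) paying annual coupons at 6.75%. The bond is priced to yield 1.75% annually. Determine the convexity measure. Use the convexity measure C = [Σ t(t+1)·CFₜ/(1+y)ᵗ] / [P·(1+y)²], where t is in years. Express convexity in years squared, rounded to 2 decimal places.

With y = 0.0175:
  t   CF        PV=CF/(1+0.0175)^t    t·PV        t(t+1)·PV
  1        67.50        66.3391        66.3391         132.6781
  2        67.50        65.1981       130.3962         391.1886
  3        67.50        64.0768       192.2303         768.9211
  4        67.50        62.9747       251.8988       1,259.4940
  5        67.50        61.8916       309.4580       1,856.7479
  6     1,067.50       961.9697     5,771.8180      40,402.7259
  Σ                  1,282.4499     6,722.1403      44,811.7555
P = 1,282.4499.
Convexity = Σ t(t+1)·PV / [P·(1+y)²] = 44,811.7555 / (1,282.4499 × 1.035306) = 33.75070.

33.75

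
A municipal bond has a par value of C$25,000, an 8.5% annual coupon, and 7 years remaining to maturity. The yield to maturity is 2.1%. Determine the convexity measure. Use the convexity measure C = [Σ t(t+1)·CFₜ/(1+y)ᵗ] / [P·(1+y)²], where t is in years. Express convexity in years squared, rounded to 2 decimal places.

41.53

With y = 0.021:
  t   CF        PV=CF/(1+0.021)^t    t·PV        t(t+1)·PV
  1     2,125.00     2,081.2929     2,081.2929       4,162.5857
  2     2,125.00     2,038.4847     4,076.9693      12,230.9080
  3     2,125.00     1,996.5570     5,989.6709      23,958.6837
  4     2,125.00     1,955.4917     7,821.9666      39,109.8330
  5     2,125.00     1,915.2710     9,576.3548      57,458.1288
  6     2,125.00     1,875.8775    11,255.2652      78,786.8564
  7    27,125.00    23,452.5220   164,167.6541   1,313,341.2327
  Σ                 35,315.4967   204,969.1738   1,529,048.2283
P = 35,315.4967.
Convexity = Σ t(t+1)·PV / [P·(1+y)²] = 1,529,048.2283 / (35,315.4967 × 1.042441) = 41.53406.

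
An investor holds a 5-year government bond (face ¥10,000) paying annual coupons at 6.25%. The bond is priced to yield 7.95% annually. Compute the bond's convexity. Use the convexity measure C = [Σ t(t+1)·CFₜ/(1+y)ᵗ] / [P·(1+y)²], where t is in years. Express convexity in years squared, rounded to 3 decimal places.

21.819

With y = 0.0795:
  t   CF        PV=CF/(1+0.0795)^t    t·PV        t(t+1)·PV
  1       625.00       578.9717       578.9717       1,157.9435
  2       625.00       536.3333     1,072.6665       3,217.9995
  3       625.00       496.8349     1,490.5046       5,962.0186
  4       625.00       460.2454     1,840.9815       9,204.9075
  5    10,625.00     7,247.9586    36,239.7931     217,438.7587
  Σ                  9,320.3439    41,222.9175     236,981.6277
P = 9,320.3439.
Convexity = Σ t(t+1)·PV / [P·(1+y)²] = 236,981.6277 / (9,320.3439 × 1.165320) = 21.81913.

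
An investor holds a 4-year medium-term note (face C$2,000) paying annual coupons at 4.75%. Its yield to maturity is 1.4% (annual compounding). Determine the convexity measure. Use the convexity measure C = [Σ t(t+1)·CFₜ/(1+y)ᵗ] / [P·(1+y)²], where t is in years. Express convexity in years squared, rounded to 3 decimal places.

With y = 0.014:
  t   CF        PV=CF/(1+0.014)^t    t·PV        t(t+1)·PV
  1        95.00        93.6884        93.6884         187.3767
  2        95.00        92.3948       184.7897         554.3690
  3        95.00        91.1192       273.3575       1,093.4300
  4     2,095.00     1,981.6740     7,926.6959      39,633.4796
  Σ                  2,258.8763     8,478.5315      41,468.6554
P = 2,258.8763.
Convexity = Σ t(t+1)·PV / [P·(1+y)²] = 41,468.6554 / (2,258.8763 × 1.028196) = 17.85466.

17.855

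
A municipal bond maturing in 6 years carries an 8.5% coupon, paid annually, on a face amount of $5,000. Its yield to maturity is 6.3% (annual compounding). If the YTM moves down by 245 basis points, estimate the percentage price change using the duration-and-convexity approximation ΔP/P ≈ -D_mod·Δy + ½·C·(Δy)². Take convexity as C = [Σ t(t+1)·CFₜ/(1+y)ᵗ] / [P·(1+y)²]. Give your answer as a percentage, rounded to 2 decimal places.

With y = 0.063:
  t   CF        PV=CF/(1+0.063)^t    t·PV        t(t+1)·PV
  1       425.00       399.8119       399.8119         799.6237
  2       425.00       376.1165       752.2330       2,256.6991
  3       425.00       353.8255     1,061.4765       4,245.9061
  4       425.00       332.8556     1,331.4224       6,657.1121
  5       425.00       313.1285     1,565.6425       9,393.8552
  6     5,425.00     3,760.1066    22,560.6395     157,924.4764
  Σ                  5,535.8446    27,671.2258     181,277.6726
P = 5,535.8446; D_Mac = 4.99856 yrs; D_mod = 4.70231 yrs; C = 28.97970.
Duration effect: -4.70231 × (-0.0245) = +0.115207
Convexity effect: 0.5 × 28.97970 × (-0.0245)² = +0.0086975
ΔP/P ≈ +0.115207 + 0.0086975 = +0.123904 = +12.3904%.

+12.39%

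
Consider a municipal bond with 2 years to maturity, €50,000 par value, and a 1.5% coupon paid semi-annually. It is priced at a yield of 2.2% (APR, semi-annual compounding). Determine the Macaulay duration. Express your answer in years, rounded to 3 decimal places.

1.978 years

Periodic yield y = 0.011. Discount each cash flow and weight by its period:
  t   CF        PV=CF/(1+0.011)^t    t·PV
  1       375.00       370.9199       370.9199
  2       375.00       366.8842       733.7683
  3       375.00       362.8923     1,088.6770
  4    50,375.00    48,218.1381   192,872.5525
  Σ                 49,318.8345   195,065.9177
Price P = Σ PV = 49,318.8345.
Macaulay duration = Σ(t·PV) / P = 195,065.9177 / 49,318.8345 = 3.95520 half-year periods.
In years: 3.95520 / 2 = 1.97760 years.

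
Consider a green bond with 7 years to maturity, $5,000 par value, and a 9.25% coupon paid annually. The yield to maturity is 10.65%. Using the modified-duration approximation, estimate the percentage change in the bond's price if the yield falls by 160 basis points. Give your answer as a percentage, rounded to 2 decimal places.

+7.80%

Periodic yield y = 0.1065. Modified duration first:
  t   CF        PV=CF/(1+0.1065)^t    t·PV
  1       462.50       417.9846       417.9846
  2       462.50       377.7539       755.5077
  3       462.50       341.3953     1,024.1858
  4       462.50       308.5362     1,234.1446
  5       462.50       278.8397     1,394.1986
  6       462.50       252.0016     1,512.0094
  7     5,462.50     2,689.8714    18,829.1000
  Σ                  4,666.3826    25,167.1307
P = 4,666.3826; D_Mac = 5.39328 yrs; D_mod = 5.39328/(1+0.1065) = 4.87418 yrs.
ΔP/P ≈ -D_mod · Δy = -4.87418 × (-0.016) = +0.077987 = +7.7987%.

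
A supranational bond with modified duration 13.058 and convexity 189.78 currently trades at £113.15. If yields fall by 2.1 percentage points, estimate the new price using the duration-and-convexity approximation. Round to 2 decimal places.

Duration effect: -D_mod·Δy = -13.058 × (-0.021) = +0.274218
Convexity effect: ½·C·(Δy)² = 0.5 × 189.78 × (-0.021)² = +0.04184649
ΔP/P ≈ +0.274218 + 0.04184649 = +0.31606449
New price ≈ 113.15 × (1 + 0.31606449) = 148.9126970435.

£148.91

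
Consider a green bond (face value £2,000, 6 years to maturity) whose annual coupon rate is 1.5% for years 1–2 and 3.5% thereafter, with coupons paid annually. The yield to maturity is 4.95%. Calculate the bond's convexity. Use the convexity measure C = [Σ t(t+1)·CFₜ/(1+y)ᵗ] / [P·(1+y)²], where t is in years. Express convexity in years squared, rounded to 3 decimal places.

35.135

With y = 0.0495:
  t   CF        PV=CF/(1+0.0495)^t    t·PV        t(t+1)·PV
  1        30.00        28.5850        28.5850          57.1701
  2        30.00        27.2368        54.4736         163.4209
  3        70.00        60.5551       181.6653         726.6612
  4        70.00        57.6990       230.7960       1,153.9800
  5        70.00        54.9776       274.8880       1,649.3282
  6     2,070.00     1,549.0866     9,294.5194      65,061.6358
  Σ                  1,778.1401    10,064.9274      68,812.1961
P = 1,778.1401.
Convexity = Σ t(t+1)·PV / [P·(1+y)²] = 68,812.1961 / (1,778.1401 × 1.101450) = 35.13456.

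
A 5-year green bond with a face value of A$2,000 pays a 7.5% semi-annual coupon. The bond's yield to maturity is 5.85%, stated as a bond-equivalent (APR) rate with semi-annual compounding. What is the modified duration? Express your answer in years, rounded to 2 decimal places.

Periodic yield y = 0.02925. First find Macaulay duration:
  t   CF        PV=CF/(1+0.02925)^t    t·PV
  1        75.00        72.8686        72.8686
  2        75.00        70.7978       141.5955
  3        75.00        68.7858       206.3573
  4        75.00        66.8310       267.3239
  5        75.00        64.9317       324.6586
  6        75.00        63.0864       378.5186
  7        75.00        61.2936       429.0552
  8        75.00        59.5517       476.4137
  9        75.00        57.8593       520.7339
  10    2,075.00     1,555.2827    15,552.8271
  Σ                  2,141.2886    18,370.3525
P = 2,141.2886; Macaulay duration = 18,370.3525 / 2,141.2886 = 8.57911 half-year periods = 4.28956 years.
Modified duration = D_Mac / (1 + y) = 4.28956 / 1.02925 = 4.16765 years.

4.17 years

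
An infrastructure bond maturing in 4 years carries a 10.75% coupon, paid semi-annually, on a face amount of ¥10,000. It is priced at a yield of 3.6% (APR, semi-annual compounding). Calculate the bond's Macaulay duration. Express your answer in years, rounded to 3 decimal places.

Periodic yield y = 0.018. Discount each cash flow and weight by its period:
  t   CF        PV=CF/(1+0.018)^t    t·PV
  1       537.50       527.9961       527.9961
  2       537.50       518.6602     1,037.3204
  3       537.50       509.4894     1,528.4681
  4       537.50       500.4807     2,001.9229
  5       537.50       491.6314     2,458.1568
  6       537.50       482.9385     2,897.6308
  7       537.50       474.3993     3,320.7950
  8    10,537.50     9,135.9847    73,087.8776
  Σ                 12,641.5802    86,860.1677
Price P = Σ PV = 12,641.5802.
Macaulay duration = Σ(t·PV) / P = 86,860.1677 / 12,641.5802 = 6.87099 half-year periods.
In years: 6.87099 / 2 = 3.43549 years.

3.435 years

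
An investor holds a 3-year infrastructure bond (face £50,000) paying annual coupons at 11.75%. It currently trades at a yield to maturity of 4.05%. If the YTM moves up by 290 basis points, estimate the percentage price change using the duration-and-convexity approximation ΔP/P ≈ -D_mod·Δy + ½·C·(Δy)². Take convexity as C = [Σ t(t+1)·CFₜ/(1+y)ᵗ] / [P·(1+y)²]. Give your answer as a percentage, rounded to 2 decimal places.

-7.18%

With y = 0.0405:
  t   CF        PV=CF/(1+0.0405)^t    t·PV        t(t+1)·PV
  1     5,875.00     5,646.3239     5,646.3239      11,292.6478
  2     5,875.00     5,426.5487    10,853.0973      32,559.2920
  3    55,875.00    49,601.0971   148,803.2913     595,213.1652
  Σ                 60,673.9696   165,302.7125     639,065.1049
P = 60,673.9696; D_Mac = 2.72444 yrs; D_mod = 2.61840 yrs; C = 9.72878.
Duration effect: -2.61840 × (+0.029) = -0.075934
Convexity effect: 0.5 × 9.72878 × (0.029)² = +0.0040910
ΔP/P ≈ -0.075934 + 0.0040910 = -0.071843 = -7.1843%.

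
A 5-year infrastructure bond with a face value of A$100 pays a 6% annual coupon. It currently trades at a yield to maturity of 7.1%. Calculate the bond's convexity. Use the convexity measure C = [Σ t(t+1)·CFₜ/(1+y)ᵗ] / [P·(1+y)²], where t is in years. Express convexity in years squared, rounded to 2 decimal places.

22.36

With y = 0.071:
  t   CF        PV=CF/(1+0.071)^t    t·PV        t(t+1)·PV
  1         6.00         5.6022         5.6022          11.2045
  2         6.00         5.2309        10.4617          31.3851
  3         6.00         4.8841        14.6522          58.6090
  4         6.00         4.5603        18.2412          91.2060
  5       106.00        75.2244       376.1218       2,256.7308
  Σ                     95.5018       425.0792       2,449.1354
P = 95.5018.
Convexity = Σ t(t+1)·PV / [P·(1+y)²] = 2,449.1354 / (95.5018 × 1.147041) = 22.35744.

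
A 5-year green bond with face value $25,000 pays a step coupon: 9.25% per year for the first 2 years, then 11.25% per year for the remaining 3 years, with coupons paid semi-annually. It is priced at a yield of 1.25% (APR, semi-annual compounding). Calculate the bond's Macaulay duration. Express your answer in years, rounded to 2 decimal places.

4.25 years

Periodic yield y = 0.00625. Discount each cash flow and weight by its period:
  t   CF        PV=CF/(1+0.00625)^t    t·PV
  1     1,156.25     1,149.0683     1,149.0683
  2     1,156.25     1,141.9313     2,283.8625
  3     1,156.25     1,134.8385     3,404.5155
  4     1,156.25     1,127.7898     4,511.1593
  5     1,406.25     1,363.1168     6,815.5840
  6     1,406.25     1,354.6502     8,127.9014
  7     1,406.25     1,346.2363     9,423.6538
  8     1,406.25     1,337.8745    10,702.9963
  9     1,406.25     1,329.5648    11,966.0828
  10   26,406.25    24,811.2016   248,112.0156
  Σ                 36,096.2720   306,496.8395
Price P = Σ PV = 36,096.2720.
Macaulay duration = Σ(t·PV) / P = 306,496.8395 / 36,096.2720 = 8.49109 half-year periods.
In years: 8.49109 / 2 = 4.24555 years.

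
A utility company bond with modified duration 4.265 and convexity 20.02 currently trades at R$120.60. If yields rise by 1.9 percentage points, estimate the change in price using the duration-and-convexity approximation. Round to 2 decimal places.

Duration effect: -D_mod·Δy = -4.265 × (+0.019) = -0.081035
Convexity effect: ½·C·(Δy)² = 0.5 × 20.02 × (0.019)² = +0.00361361
ΔP/P ≈ -0.081035 + 0.00361361 = -0.07742139
ΔP ≈ 120.60 × (-0.07742139) = -9.337019634.

-R$9.34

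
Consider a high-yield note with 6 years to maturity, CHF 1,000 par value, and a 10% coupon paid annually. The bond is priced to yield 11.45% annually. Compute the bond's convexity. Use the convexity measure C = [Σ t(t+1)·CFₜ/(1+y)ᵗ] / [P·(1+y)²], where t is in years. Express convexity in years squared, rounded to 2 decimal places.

With y = 0.1145:
  t   CF        PV=CF/(1+0.1145)^t    t·PV        t(t+1)·PV
  1       100.00        89.7263        89.7263         179.4527
  2       100.00        80.5082       161.0163         483.0489
  3       100.00        72.2370       216.7110         866.8442
  4       100.00        64.8156       259.2625       1,296.3125
  5       100.00        58.1567       290.7834       1,744.7005
  6     1,100.00       574.0005     3,444.0028      24,108.0198
  Σ                    939.4443     4,461.5024      28,678.3785
P = 939.4443.
Convexity = Σ t(t+1)·PV / [P·(1+y)²] = 28,678.3785 / (939.4443 × 1.242110) = 24.57669.

24.58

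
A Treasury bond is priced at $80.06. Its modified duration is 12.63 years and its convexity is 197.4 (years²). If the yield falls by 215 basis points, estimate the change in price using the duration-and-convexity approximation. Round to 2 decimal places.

+$25.39

Duration effect: -D_mod·Δy = -12.63 × (-0.0215) = +0.271545
Convexity effect: ½·C·(Δy)² = 0.5 × 197.4 × (-0.0215)² = +0.045624075
ΔP/P ≈ +0.271545 + 0.045624075 = +0.317169075
ΔP ≈ 80.06 × (+0.317169075) = +25.3925561445.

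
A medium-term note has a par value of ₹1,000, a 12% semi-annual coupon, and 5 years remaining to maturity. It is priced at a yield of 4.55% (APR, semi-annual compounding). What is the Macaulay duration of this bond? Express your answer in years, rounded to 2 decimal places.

Periodic yield y = 0.02275. Discount each cash flow and weight by its period:
  t   CF        PV=CF/(1+0.02275)^t    t·PV
  1        60.00        58.6654        58.6654
  2        60.00        57.3604       114.7208
  3        60.00        56.0845       168.2535
  4        60.00        54.8370       219.3478
  5        60.00        53.6172       268.0858
  6        60.00        52.4245       314.5470
  7        60.00        51.2584       358.8086
  8        60.00        50.1182       400.9455
  9        60.00        49.0034       441.0302
  10    1,060.00       846.4689     8,464.6886
  Σ                  1,329.8377    10,809.0932
Price P = Σ PV = 1,329.8377.
Macaulay duration = Σ(t·PV) / P = 10,809.0932 / 1,329.8377 = 8.12813 half-year periods.
In years: 8.12813 / 2 = 4.06406 years.

4.06 years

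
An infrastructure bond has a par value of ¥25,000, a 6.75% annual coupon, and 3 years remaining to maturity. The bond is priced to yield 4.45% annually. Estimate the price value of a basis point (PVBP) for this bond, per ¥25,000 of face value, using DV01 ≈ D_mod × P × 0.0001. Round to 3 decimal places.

¥7.177

Periodic yield y = 0.0445.
  t   CF        PV=CF/(1+0.0445)^t    t·PV
  1     1,687.50     1,615.6056     1,615.6056
  2     1,687.50     1,546.7741     3,093.5482
  3    26,687.50    23,419.7664    70,259.2993
  Σ                 26,582.1461    74,968.4530
P = 26,582.1461; D_Mac = 2.82026 yrs; D_mod = 2.70010 yrs.
DV01 ≈ 2.70010 × 26,582.1461 × 0.0001 = 7.177449.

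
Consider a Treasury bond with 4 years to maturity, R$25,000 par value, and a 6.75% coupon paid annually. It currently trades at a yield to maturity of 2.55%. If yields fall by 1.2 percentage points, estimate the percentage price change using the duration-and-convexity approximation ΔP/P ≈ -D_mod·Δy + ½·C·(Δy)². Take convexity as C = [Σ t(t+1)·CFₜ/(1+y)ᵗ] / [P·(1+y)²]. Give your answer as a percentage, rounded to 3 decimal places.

With y = 0.0255:
  t   CF        PV=CF/(1+0.0255)^t    t·PV        t(t+1)·PV
  1     1,687.50     1,645.5388     1,645.5388       3,291.0775
  2     1,687.50     1,604.6209     3,209.2419       9,627.7256
  3     1,687.50     1,564.7206     4,694.1617      18,776.6466
  4    26,687.50    24,130.4396    96,521.7583     482,608.7917
  Σ                 28,945.3198   106,070.7006     514,304.2415
P = 28,945.3198; D_Mac = 3.66452 yrs; D_mod = 3.57340 yrs; C = 16.89548.
Duration effect: -3.57340 × (-0.012) = +0.042881
Convexity effect: 0.5 × 16.89548 × (-0.012)² = +0.0012165
ΔP/P ≈ +0.042881 + 0.0012165 = +0.044097 = +4.4097%.

+4.410%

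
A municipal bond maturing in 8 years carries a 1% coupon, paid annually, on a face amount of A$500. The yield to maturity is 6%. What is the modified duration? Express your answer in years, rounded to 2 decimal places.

Periodic yield y = 0.06. First find Macaulay duration:
  t   CF        PV=CF/(1+0.06)^t    t·PV
  1         5.00         4.7170         4.7170
  2         5.00         4.4500         8.9000
  3         5.00         4.1981        12.5943
  4         5.00         3.9605        15.8419
  5         5.00         3.7363        18.6815
  6         5.00         3.5248        21.1488
  7         5.00         3.3253        23.2770
  8       505.00       316.8432     2,534.7460
  Σ                    344.7552     2,639.9064
P = 344.7552; Macaulay duration = 2,639.9064 / 344.7552 = 7.65734 years.
Modified duration = D_Mac / (1 + y) = 7.65734 / 1.06 = 7.22390 years.

7.22 years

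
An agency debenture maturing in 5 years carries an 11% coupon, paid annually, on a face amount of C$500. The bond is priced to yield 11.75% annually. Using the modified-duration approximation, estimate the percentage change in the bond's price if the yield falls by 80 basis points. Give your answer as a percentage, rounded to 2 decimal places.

+2.93%

Periodic yield y = 0.1175. Modified duration first:
  t   CF        PV=CF/(1+0.1175)^t    t·PV
  1        55.00        49.2170        49.2170
  2        55.00        44.0421        88.0841
  3        55.00        39.4112       118.2337
  4        55.00        35.2673       141.0693
  5       555.00       318.4603     1,592.3016
  Σ                    486.3979     1,988.9057
P = 486.3979; D_Mac = 4.08905 yrs; D_mod = 4.08905/(1+0.1175) = 3.65911 yrs.
ΔP/P ≈ -D_mod · Δy = -3.65911 × (-0.008) = +0.029273 = +2.9273%.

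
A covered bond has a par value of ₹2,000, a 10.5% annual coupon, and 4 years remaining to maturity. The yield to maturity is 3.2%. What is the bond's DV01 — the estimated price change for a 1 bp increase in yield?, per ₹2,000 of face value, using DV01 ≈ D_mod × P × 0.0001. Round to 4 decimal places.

Periodic yield y = 0.032.
  t   CF        PV=CF/(1+0.032)^t    t·PV
  1       210.00       203.4884       203.4884
  2       210.00       197.1787       394.3573
  3       210.00       191.0646       573.1938
  4     2,210.00     1,948.3792     7,793.5168
  Σ                  2,540.1108     8,964.5562
P = 2,540.1108; D_Mac = 3.52920 yrs; D_mod = 3.41977 yrs.
DV01 ≈ 3.41977 × 2,540.1108 × 0.0001 = 0.868659.

₹0.8687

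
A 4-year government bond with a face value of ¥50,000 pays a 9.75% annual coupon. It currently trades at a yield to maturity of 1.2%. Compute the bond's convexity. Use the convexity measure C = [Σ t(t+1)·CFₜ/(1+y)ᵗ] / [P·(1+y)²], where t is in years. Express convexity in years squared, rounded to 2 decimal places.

With y = 0.012:
  t   CF        PV=CF/(1+0.012)^t    t·PV        t(t+1)·PV
  1     4,875.00     4,817.1937     4,817.1937       9,634.3874
  2     4,875.00     4,760.0728     9,520.1456      28,560.4368
  3     4,875.00     4,703.6293    14,110.8878      56,443.5510
  4    54,875.00    52,318.1626   209,272.6504   1,046,363.2519
  Σ                 66,599.0583   237,720.8774   1,141,001.6271
P = 66,599.0583.
Convexity = Σ t(t+1)·PV / [P·(1+y)²] = 1,141,001.6271 / (66,599.0583 × 1.024144) = 16.72851.

16.73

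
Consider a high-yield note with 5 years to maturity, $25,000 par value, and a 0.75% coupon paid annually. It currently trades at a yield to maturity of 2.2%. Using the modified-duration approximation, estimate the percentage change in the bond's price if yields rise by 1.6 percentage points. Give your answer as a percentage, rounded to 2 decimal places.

-7.71%

Periodic yield y = 0.022. Modified duration first:
  t   CF        PV=CF/(1+0.022)^t    t·PV
  1       187.50       183.4638       183.4638
  2       187.50       179.5145       359.0290
  3       187.50       175.6502       526.9505
  4       187.50       171.8691       687.4762
  5    25,187.50    22,590.7466   112,953.7331
  Σ                 23,301.2441   114,710.6526
P = 23,301.2441; D_Mac = 4.92294 yrs; D_mod = 4.92294/(1+0.022) = 4.81697 yrs.
ΔP/P ≈ -D_mod · Δy = -4.81697 × (+0.016) = -0.077071 = -7.7071%.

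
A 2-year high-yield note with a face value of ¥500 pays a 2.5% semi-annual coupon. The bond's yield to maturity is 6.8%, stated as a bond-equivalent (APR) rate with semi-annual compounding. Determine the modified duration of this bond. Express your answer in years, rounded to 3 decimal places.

Periodic yield y = 0.034. First find Macaulay duration:
  t   CF        PV=CF/(1+0.034)^t    t·PV
  1         6.25         6.0445         6.0445
  2         6.25         5.8457        11.6915
  3         6.25         5.6535        16.9605
  4       506.25       442.8767     1,771.5070
  Σ                    460.4205     1,806.2035
P = 460.4205; Macaulay duration = 1,806.2035 / 460.4205 = 3.92294 half-year periods = 1.96147 years.
Modified duration = D_Mac / (1 + y) = 1.96147 / 1.034 = 1.89697 years.

1.897 years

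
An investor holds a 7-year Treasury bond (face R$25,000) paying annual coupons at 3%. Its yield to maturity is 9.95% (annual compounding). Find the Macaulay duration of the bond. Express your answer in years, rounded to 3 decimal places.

6.253 years

Periodic yield y = 0.0995. Discount each cash flow and weight by its year:
  t   CF        PV=CF/(1+0.0995)^t    t·PV
  1       750.00       682.1282       682.1282
  2       750.00       620.3986     1,240.7972
  3       750.00       564.2552     1,692.7656
  4       750.00       513.1925     2,052.7701
  5       750.00       466.7508     2,333.7541
  6       750.00       424.5119     2,547.0714
  7    25,750.00    13,255.9421    92,791.5945
  Σ                 16,527.1793   103,340.8811
Price P = Σ PV = 16,527.1793.
Macaulay duration = Σ(t·PV) / P = 103,340.8811 / 16,527.1793 = 6.25278 years.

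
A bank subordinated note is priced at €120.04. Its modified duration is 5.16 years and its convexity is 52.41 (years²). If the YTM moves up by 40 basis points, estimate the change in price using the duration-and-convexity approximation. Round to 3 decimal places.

-€2.427

Duration effect: -D_mod·Δy = -5.16 × (+0.004) = -0.020640
Convexity effect: ½·C·(Δy)² = 0.5 × 52.41 × (0.004)² = +0.00041928
ΔP/P ≈ -0.020640 + 0.00041928 = -0.02022072
ΔP ≈ 120.04 × (-0.02022072) = -2.4272952288.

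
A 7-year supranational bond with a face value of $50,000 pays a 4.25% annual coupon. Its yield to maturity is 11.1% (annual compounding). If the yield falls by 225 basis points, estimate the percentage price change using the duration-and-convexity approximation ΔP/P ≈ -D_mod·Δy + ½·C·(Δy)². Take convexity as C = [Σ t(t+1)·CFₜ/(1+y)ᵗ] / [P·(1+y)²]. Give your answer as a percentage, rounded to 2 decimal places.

With y = 0.111:
  t   CF        PV=CF/(1+0.111)^t    t·PV        t(t+1)·PV
  1     2,125.00     1,912.6913     1,912.6913       3,825.3825
  2     2,125.00     1,721.5943     3,443.1886      10,329.5658
  3     2,125.00     1,549.5898     4,648.7695      18,595.0780
  4     2,125.00     1,394.7703     5,579.0813      27,895.4065
  5     2,125.00     1,255.4188     6,277.0942      37,662.5650
  6     2,125.00     1,129.9899     6,779.9397      47,459.5779
  7    52,125.00    24,948.6848   174,640.7933   1,397,126.3462
  Σ                 33,912.7393   203,281.5578   1,542,893.9219
P = 33,912.7393; D_Mac = 5.99425 yrs; D_mod = 5.39537 yrs; C = 36.85913.
Duration effect: -5.39537 × (-0.0225) = +0.121396
Convexity effect: 0.5 × 36.85913 × (-0.0225)² = +0.0093300
ΔP/P ≈ +0.121396 + 0.0093300 = +0.130726 = +13.0726%.

+13.07%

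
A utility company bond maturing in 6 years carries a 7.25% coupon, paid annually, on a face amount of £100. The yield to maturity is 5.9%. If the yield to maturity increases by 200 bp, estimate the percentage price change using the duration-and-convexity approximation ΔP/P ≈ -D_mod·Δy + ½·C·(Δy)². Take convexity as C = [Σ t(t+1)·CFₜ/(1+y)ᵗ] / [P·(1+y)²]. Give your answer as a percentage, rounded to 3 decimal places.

-9.041%

With y = 0.059:
  t   CF        PV=CF/(1+0.059)^t    t·PV        t(t+1)·PV
  1         7.25         6.8461         6.8461          13.6922
  2         7.25         6.4647        12.9293          38.7880
  3         7.25         6.1045        18.3135          73.2540
  4         7.25         5.7644        23.0576         115.2880
  5         7.25         5.4432        27.2162         163.2975
  6       107.25        76.0364       456.2184       3,193.5288
  Σ                    106.6593       544.5812       3,597.8484
P = 106.6593; D_Mac = 5.10580 yrs; D_mod = 4.82134 yrs; C = 30.07823.
Duration effect: -4.82134 × (+0.02) = -0.096427
Convexity effect: 0.5 × 30.07823 × (0.02)² = +0.0060156
ΔP/P ≈ -0.096427 + 0.0060156 = -0.090411 = -9.0411%.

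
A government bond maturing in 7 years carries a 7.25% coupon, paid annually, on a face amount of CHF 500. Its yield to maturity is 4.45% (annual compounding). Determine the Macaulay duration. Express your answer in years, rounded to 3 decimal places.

Periodic yield y = 0.0445. Discount each cash flow and weight by its year:
  t   CF        PV=CF/(1+0.0445)^t    t·PV
  1        36.25        34.7056        34.7056
  2        36.25        33.2270        66.4540
  3        36.25        31.8114        95.4342
  4        36.25        30.4561       121.8244
  5        36.25        29.1585       145.7927
  6        36.25        27.9163       167.4976
  7       536.25       395.3741     2,767.6186
  Σ                    582.6490     3,399.3270
Price P = Σ PV = 582.6490.
Macaulay duration = Σ(t·PV) / P = 3,399.3270 / 582.6490 = 5.83426 years.

5.834 years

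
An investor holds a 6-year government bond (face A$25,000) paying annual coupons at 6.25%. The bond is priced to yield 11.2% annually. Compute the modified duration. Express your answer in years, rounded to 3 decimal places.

Periodic yield y = 0.112. First find Macaulay duration:
  t   CF        PV=CF/(1+0.112)^t    t·PV
  1     1,562.50     1,405.1259     1,405.1259
  2     1,562.50     1,263.6024     2,527.2049
  3     1,562.50     1,136.3331     3,408.9994
  4     1,562.50     1,021.8823     4,087.5292
  5     1,562.50       918.9589     4,594.7945
  6    26,562.50    14,048.8322    84,292.9929
  Σ                 19,794.7348   100,316.6468
P = 19,794.7348; Macaulay duration = 100,316.6468 / 19,794.7348 = 5.06784 years.
Modified duration = D_Mac / (1 + y) = 5.06784 / 1.112 = 4.55741 years.

4.557 years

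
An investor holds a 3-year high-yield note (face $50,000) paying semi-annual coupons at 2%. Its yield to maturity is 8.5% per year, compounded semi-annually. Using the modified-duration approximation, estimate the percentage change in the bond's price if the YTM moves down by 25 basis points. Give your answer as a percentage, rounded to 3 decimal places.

+0.700%

Periodic yield y = 0.0425. Modified duration first:
  t   CF        PV=CF/(1+0.0425)^t    t·PV
  1       500.00       479.6163       479.6163
  2       500.00       460.0636       920.1272
  3       500.00       441.3080     1,323.9240
  4       500.00       423.3170     1,693.2682
  5       500.00       406.0595     2,030.2975
  6    50,500.00    39,340.0580   236,040.3482
  Σ                 41,550.4225   242,487.5815
P = 41,550.4225; D_Mac = 5.83598 half-year periods = 2.91799 yrs; D_mod = 2.91799/(1+0.0425) = 2.79903 yrs.
ΔP/P ≈ -D_mod · Δy = -2.79903 × (-0.0025) = +0.006998 = +0.6998%.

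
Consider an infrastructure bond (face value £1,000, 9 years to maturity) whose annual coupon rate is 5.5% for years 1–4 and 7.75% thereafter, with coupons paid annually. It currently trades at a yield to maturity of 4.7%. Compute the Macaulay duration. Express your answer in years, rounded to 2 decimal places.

7.35 years

Periodic yield y = 0.047. Discount each cash flow and weight by its year:
  t   CF        PV=CF/(1+0.047)^t    t·PV
  1        55.00        52.5310        52.5310
  2        55.00        50.1729       100.3458
  3        55.00        47.9206       143.7619
  4        55.00        45.7695       183.0779
  5        77.50        61.5982       307.9912
  6        77.50        58.8331       352.9985
  7        77.50        56.1921       393.3444
  8        77.50        53.6696       429.3567
  9     1,077.50       712.6842     6,414.1580
  Σ                  1,139.3713     8,377.5655
Price P = Σ PV = 1,139.3713.
Macaulay duration = Σ(t·PV) / P = 8,377.5655 / 1,139.3713 = 7.35280 years.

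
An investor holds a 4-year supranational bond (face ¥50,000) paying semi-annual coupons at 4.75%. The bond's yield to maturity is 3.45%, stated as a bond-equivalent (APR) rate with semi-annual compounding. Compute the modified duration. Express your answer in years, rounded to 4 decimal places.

3.6358 years

Periodic yield y = 0.01725. First find Macaulay duration:
  t   CF        PV=CF/(1+0.01725)^t    t·PV
  1     1,187.50     1,167.3630     1,167.3630
  2     1,187.50     1,147.5674     2,295.1349
  3     1,187.50     1,128.1076     3,384.3228
  4     1,187.50     1,108.9777     4,435.9109
  5     1,187.50     1,090.1723     5,450.8613
  6     1,187.50     1,071.6857     6,430.1141
  7     1,187.50     1,053.5126     7,374.5881
  8    51,187.50    44,641.8651   357,134.9209
  Σ                 52,409.2514   387,673.2160
P = 52,409.2514; Macaulay duration = 387,673.2160 / 52,409.2514 = 7.39704 half-year periods = 3.69852 years.
Modified duration = D_Mac / (1 + y) = 3.69852 / 1.01725 = 3.63580 years.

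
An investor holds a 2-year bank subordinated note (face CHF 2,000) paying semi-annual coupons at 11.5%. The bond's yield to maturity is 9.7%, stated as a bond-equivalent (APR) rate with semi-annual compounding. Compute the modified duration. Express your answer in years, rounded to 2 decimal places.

Periodic yield y = 0.0485. First find Macaulay duration:
  t   CF        PV=CF/(1+0.0485)^t    t·PV
  1       115.00       109.6805       109.6805
  2       115.00       104.6071       209.2141
  3       115.00        99.7683       299.3049
  4     2,115.00     1,749.9943     6,999.9772
  Σ                  2,064.0501     7,618.1767
P = 2,064.0501; Macaulay duration = 7,618.1767 / 2,064.0501 = 3.69089 half-year periods = 1.84544 years.
Modified duration = D_Mac / (1 + y) = 1.84544 / 1.0485 = 1.76008 years.

1.76 years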